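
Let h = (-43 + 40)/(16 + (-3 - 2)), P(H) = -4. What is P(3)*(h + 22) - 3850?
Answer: -43306/11 ≈ -3936.9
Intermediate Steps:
h = -3/11 (h = -3/(16 - 5) = -3/11 ≈ -0.27273)
P(3)*(h + 22) - 3850 = -4*(-3/11 + 22) - 3850 = -4*239/11 - 3850 = -956/11 - 3850 = -43306/11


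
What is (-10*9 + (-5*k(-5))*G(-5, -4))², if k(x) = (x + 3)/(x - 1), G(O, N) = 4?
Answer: 84100/9 ≈ 9344.4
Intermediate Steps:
k(x) = (3 + x)/(-1 + x)
(-10*9 + (-5*k(-5))*G(-5, -4))² = (-10*9 - 5*(3 - 5)/(-1 - 5)*4)² = (-90 - 5*(-2)/(-6)*4)² = (-90 - (-5)*(-2)/6*4)² = (-90 - 5*⅓*4)² = (-90 - 5/3*4)² = (-90 - 20/3)² = (-290/3)² = 84100/9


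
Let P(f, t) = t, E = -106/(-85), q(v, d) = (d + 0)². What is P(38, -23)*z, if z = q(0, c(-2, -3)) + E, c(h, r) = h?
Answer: -10258/85 ≈ -120.68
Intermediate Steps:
q(v, d) = d²
E = 106/85 (E = -106*(-1/85) = 106/85 ≈ 1.2471)
z = 446/85 (z = (-2)² + 106/85 = 4 + 106/85 = 446/85 ≈ 5.2471)
P(38, -23)*z = -23*446/85 = -10258/85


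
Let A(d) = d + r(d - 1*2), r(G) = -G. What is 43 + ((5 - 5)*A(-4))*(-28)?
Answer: 43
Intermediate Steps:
A(d) = 2 (A(d) = d - (d - 1*2) = d - (d - 2) = d - (-2 + d) = d + (2 - d) = 2)
43 + ((5 - 5)*A(-4))*(-28) = 43 + ((5 - 5)*2)*(-28) = 43 + (0*2)*(-28) = 43 + 0*(-28) = 43 + 0 = 43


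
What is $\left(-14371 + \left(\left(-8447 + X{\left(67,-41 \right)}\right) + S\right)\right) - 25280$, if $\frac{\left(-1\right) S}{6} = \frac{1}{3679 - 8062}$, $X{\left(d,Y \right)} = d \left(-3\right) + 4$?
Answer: $- \frac{70558993}{1461} \approx -48295.0$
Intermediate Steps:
$X{\left(d,Y \right)} = 4 - 3 d$ ($X{\left(d,Y \right)} = - 3 d + 4 = 4 - 3 d$)
$S = \frac{2}{1461}$ ($S = - \frac{6}{3679 - 8062} = - \frac{6}{-4383} = \left(-6\right) \left(- \frac{1}{4383}\right) = \frac{2}{1461} \approx 0.0013689$)
$\left(-14371 + \left(\left(-8447 + X{\left(67,-41 \right)}\right) + S\right)\right) - 25280 = \left(-14371 + \left(\left(-8447 + \left(4 - 201\right)\right) + \frac{2}{1461}\right)\right) - 25280 = \left(-14371 + \left(\left(-8447 - 197\right) + \frac{2}{1461}\right)\right) - 25280 = \left(-14371 + \left(-8644 + \frac{2}{1461}\right)\right) - 25280 = \left(-14371 - \frac{12628882}{1461}\right) - 25280 = - \frac{33624913}{1461} - 25280 = - \frac{70558993}{1461}$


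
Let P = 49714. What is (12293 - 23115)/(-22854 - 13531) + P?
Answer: 1808854712/36385 ≈ 49714.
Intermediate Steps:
(12293 - 23115)/(-22854 - 13531) + P = (12293 - 23115)/(-22854 - 13531) + 49714 = -10822/(-36385) + 49714 = -10822*(-1/36385) + 49714 = 10822/36385 + 49714 = 1808854712/36385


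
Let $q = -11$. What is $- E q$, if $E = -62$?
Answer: $-682$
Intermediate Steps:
$- E q = - \left(-62\right) \left(-11\right) = \left(-1\right) 682 = -682$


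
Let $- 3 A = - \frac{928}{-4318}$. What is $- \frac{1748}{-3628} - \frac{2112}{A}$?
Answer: $\frac{775465021}{26303} \approx 29482.0$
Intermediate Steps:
$A = - \frac{464}{6477}$ ($A = - \frac{\left(-928\right) \frac{1}{-4318}}{3} = - \frac{\left(-928\right) \left(- \frac{1}{4318}\right)}{3} = \left(- \frac{1}{3}\right) \frac{464}{2159} = - \frac{464}{6477} \approx -0.071638$)
$- \frac{1748}{-3628} - \frac{2112}{A} = - \frac{1748}{-3628} - \frac{2112}{- \frac{464}{6477}} = \left(-1748\right) \left(- \frac{1}{3628}\right) - - \frac{854964}{29} = \frac{437}{907} + \frac{854964}{29} = \frac{775465021}{26303}$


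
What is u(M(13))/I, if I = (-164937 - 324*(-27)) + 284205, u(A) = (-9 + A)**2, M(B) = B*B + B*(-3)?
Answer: 14641/128016 ≈ 0.11437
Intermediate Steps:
M(B) = B**2 - 3*B
I = 128016 (I = (-164937 + 8748) + 284205 = -156189 + 284205 = 128016)
u(M(13))/I = (-9 + 13*(-3 + 13))**2/128016 = (-9 + 13*10)**2*(1/128016) = (-9 + 130)**2*(1/128016) = 121**2*(1/128016) = 14641*(1/128016) = 14641/128016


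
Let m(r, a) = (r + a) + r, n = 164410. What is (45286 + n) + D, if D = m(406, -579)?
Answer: 209929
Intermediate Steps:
m(r, a) = a + 2*r (m(r, a) = (a + r) + r = a + 2*r)
D = 233 (D = -579 + 2*406 = -579 + 812 = 233)
(45286 + n) + D = (45286 + 164410) + 233 = 209696 + 233 = 209929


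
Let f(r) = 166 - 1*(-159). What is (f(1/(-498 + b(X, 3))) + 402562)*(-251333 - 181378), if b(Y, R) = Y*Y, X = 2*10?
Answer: -174333636657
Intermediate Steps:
X = 20
b(Y, R) = Y²
f(r) = 325 (f(r) = 166 + 159 = 325)
(f(1/(-498 + b(X, 3))) + 402562)*(-251333 - 181378) = (325 + 402562)*(-251333 - 181378) = 402887*(-432711) = -174333636657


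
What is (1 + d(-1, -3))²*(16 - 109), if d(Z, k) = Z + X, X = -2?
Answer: -372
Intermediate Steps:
d(Z, k) = -2 + Z (d(Z, k) = Z - 2 = -2 + Z)
(1 + d(-1, -3))²*(16 - 109) = (1 + (-2 - 1))²*(16 - 109) = (1 - 3)²*(-93) = (-2)²*(-93) = 4*(-93) = -372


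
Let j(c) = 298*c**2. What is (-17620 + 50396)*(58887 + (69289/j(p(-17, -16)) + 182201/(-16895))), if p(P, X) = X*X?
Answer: 79590323247008969559/41244344320 ≈ 1.9297e+9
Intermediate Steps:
p(P, X) = X**2
(-17620 + 50396)*(58887 + (69289/j(p(-17, -16)) + 182201/(-16895))) = (-17620 + 50396)*(58887 + (69289/((298*((-16)**2)**2)) + 182201/(-16895))) = 32776*(58887 + (69289/((298*256**2)) + 182201*(-1/16895))) = 32776*(58887 + (69289/((298*65536)) - 182201/16895)) = 32776*(58887 + (69289/19529728 - 182201/16895)) = 32776*(58887 - 3557165333673/329954754560) = 32776*(19426488466441047/329954754560) = 79590323247008969559/41244344320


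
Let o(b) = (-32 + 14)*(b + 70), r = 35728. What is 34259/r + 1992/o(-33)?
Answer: -8058947/3965808 ≈ -2.0321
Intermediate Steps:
o(b) = -1260 - 18*b (o(b) = -18*(70 + b) = -1260 - 18*b)
34259/r + 1992/o(-33) = 34259/35728 + 1992/(-1260 - 18*(-33)) = 34259*(1/35728) + 1992/(-1260 + 594) = 34259/35728 + 1992/(-666) = 34259/35728 + 1992*(-1/666) = 34259/35728 - 332/111 = -8058947/3965808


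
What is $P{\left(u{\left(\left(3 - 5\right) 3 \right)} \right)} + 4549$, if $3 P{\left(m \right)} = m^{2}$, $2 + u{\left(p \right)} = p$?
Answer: $\frac{13711}{3} \approx 4570.3$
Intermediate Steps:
$u{\left(p \right)} = -2 + p$
$P{\left(m \right)} = \frac{m^{2}}{3}$
$P{\left(u{\left(\left(3 - 5\right) 3 \right)} \right)} + 4549 = \frac{\left(-2 + \left(3 - 5\right) 3\right)^{2}}{3} + 4549 = \frac{\left(-2 - 6\right)^{2}}{3} + 4549 = \frac{\left(-8\right)^{2}}{3} + 4549 = \frac{1}{3} \cdot 64 + 4549 = \frac{64}{3} + 4549 = \frac{13711}{3}$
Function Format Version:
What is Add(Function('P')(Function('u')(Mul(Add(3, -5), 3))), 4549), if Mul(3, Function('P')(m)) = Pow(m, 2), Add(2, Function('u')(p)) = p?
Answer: Rational(13711, 3) ≈ 4570.3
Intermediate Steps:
Function('u')(p) = Add(-2, p)
Function('P')(m) = Mul(Rational(1, 3), Pow(m, 2))
Add(Function('P')(Function('u')(Mul(Add(3, -5), 3))), 4549) = Add(Mul(Rational(1, 3), Pow(Add(-2, Mul(Add(3, -5), 3)), 2)), 4549) = Add(Mul(Rational(1, 3), Pow(Add(-2, Mul(-2, 3)), 2)), 4549) = Add(Mul(Rational(1, 3), Pow(Add(-2, -6), 2)), 4549) = Add(Mul(Rational(1, 3), Pow(-8, 2)), 4549) = Add(Mul(Rational(1, 3), 64), 4549) = Add(Rational(64, 3), 4549) = Rational(13711, 3)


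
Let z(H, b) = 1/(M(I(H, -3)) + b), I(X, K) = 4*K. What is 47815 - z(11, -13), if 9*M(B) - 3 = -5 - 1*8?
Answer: 6072514/127 ≈ 47815.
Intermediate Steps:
M(B) = -10/9 (M(B) = ⅓ + (-5 - 1*8)/9 = ⅓ + (-5 - 8)/9 = ⅓ + (⅑)*(-13) = ⅓ - 13/9 = -10/9)
z(H, b) = 1/(-10/9 + b)
47815 - z(11, -13) = 47815 - 9/(-10 + 9*(-13)) = 47815 - 9/(-10 - 117) = 47815 - 9/(-127) = 47815 - 9*(-1)/127 = 47815 - 1*(-9/127) = 47815 + 9/127 = 6072514/127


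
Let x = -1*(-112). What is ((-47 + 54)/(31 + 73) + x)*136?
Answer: 198135/13 ≈ 15241.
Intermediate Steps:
x = 112
((-47 + 54)/(31 + 73) + x)*136 = ((-47 + 54)/(31 + 73) + 112)*136 = (7/104 + 112)*136 = (11655/104)*136 = 198135/13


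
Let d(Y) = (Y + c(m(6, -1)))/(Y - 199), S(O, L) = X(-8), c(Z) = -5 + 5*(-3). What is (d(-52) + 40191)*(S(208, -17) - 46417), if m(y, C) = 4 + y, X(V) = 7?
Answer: -468184683330/251 ≈ -1.8653e+9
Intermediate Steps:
c(Z) = -20 (c(Z) = -5 - 15 = -20)
S(O, L) = 7
d(Y) = (-20 + Y)/(-199 + Y) (d(Y) = (Y - 20)/(Y - 199) = (-20 + Y)/(-199 + Y))
(d(-52) + 40191)*(S(208, -17) - 46417) = ((-20 - 52)/(-199 - 52) + 40191)*(7 - 46417) = (-72/(-251) + 40191)*(-46410) = (-1/251*(-72) + 40191)*(-46410) = (72/251 + 40191)*(-46410) = (10088013/251)*(-46410) = -468184683330/251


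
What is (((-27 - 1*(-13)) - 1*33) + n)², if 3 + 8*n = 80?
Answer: 89401/64 ≈ 1396.9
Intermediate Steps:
n = 77/8 (n = -3/8 + (⅛)*80 = -3/8 + 10 = 77/8 ≈ 9.6250)
(((-27 - 1*(-13)) - 1*33) + n)² = (((-27 - 1*(-13)) - 1*33) + 77/8)² = (((-27 + 13) - 33) + 77/8)² = ((-14 - 33) + 77/8)² = (-47 + 77/8)² = (-299/8)² = 89401/64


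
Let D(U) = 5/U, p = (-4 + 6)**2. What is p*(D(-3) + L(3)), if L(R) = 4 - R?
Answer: -8/3 ≈ -2.6667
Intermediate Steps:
p = 4 (p = 2**2 = 4)
p*(D(-3) + L(3)) = 4*(5/(-3) + (4 - 1*3)) = 4*(5*(-1/3) + (4 - 3)) = 4*(-5/3 + 1) = 4*(-2/3) = -8/3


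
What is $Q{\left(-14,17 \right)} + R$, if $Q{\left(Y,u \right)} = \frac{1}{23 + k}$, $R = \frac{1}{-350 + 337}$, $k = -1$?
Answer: $- \frac{9}{286} \approx -0.031469$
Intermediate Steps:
$R = - \frac{1}{13}$ ($R = \frac{1}{-13} = - \frac{1}{13} \approx -0.076923$)
$Q{\left(Y,u \right)} = \frac{1}{22}$ ($Q{\left(Y,u \right)} = \frac{1}{23 - 1} = \frac{1}{22}$)
$Q{\left(-14,17 \right)} + R = \frac{1}{22} - \frac{1}{13} = - \frac{9}{286}$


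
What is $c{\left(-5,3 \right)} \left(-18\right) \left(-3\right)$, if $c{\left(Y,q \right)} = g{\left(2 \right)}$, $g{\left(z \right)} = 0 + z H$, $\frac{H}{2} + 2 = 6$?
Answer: $864$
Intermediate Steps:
$H = 8$ ($H = -4 + 2 \cdot 6 = -4 + 12 = 8$)
$g{\left(z \right)} = 8 z$ ($g{\left(z \right)} = 0 + z 8 = 0 + 8 z = 8 z$)
$c{\left(Y,q \right)} = 16$ ($c{\left(Y,q \right)} = 8 \cdot 2 = 16$)
$c{\left(-5,3 \right)} \left(-18\right) \left(-3\right) = 16 \left(-18\right) \left(-3\right) = \left(-288\right) \left(-3\right) = 864$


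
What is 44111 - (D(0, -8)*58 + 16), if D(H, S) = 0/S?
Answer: 44095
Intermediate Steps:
D(H, S) = 0
44111 - (D(0, -8)*58 + 16) = 44111 - (0*58 + 16) = 44111 - (0 + 16) = 44111 - 1*16 = 44111 - 16 = 44095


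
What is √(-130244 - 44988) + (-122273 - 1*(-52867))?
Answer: -69406 + 296*I*√2 ≈ -69406.0 + 418.61*I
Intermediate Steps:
√(-130244 - 44988) + (-122273 - 1*(-52867)) = √(-175232) + (-122273 + 52867) = 296*I*√2 - 69406 = -69406 + 296*I*√2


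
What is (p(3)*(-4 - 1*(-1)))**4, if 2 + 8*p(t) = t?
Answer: 81/4096 ≈ 0.019775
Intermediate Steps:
p(t) = -1/4 + t/8
(p(3)*(-4 - 1*(-1)))**4 = ((-1/4 + (1/8)*3)*(-4 - 1*(-1)))**4 = ((-1/4 + 3/8)*(-4 + 1))**4 = ((1/8)*(-3))**4 = (-3/8)**4 = 81/4096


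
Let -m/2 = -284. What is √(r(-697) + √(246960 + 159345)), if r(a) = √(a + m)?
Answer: √(3*√45145 + I*√129) ≈ 25.248 + 0.2249*I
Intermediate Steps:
m = 568 (m = -2*(-284) = 568)
r(a) = √(568 + a) (r(a) = √(a + 568) = √(568 + a))
√(r(-697) + √(246960 + 159345)) = √(√(568 - 697) + √(246960 + 159345)) = √(√(-129) + √406305) = √(I*√129 + 3*√45145) = √(3*√45145 + I*√129)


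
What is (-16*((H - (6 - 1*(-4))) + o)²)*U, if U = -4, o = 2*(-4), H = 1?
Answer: 18496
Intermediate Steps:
o = -8
(-16*((H - (6 - 1*(-4))) + o)²)*U = -16*((1 - (6 - 1*(-4))) - 8)²*(-4) = -16*((1 - (6 + 4)) - 8)²*(-4) = -16*((1 - 1*10) - 8)²*(-4) = -16*((1 - 10) - 8)²*(-4) = -16*(-9 - 8)²*(-4) = -16*(-17)²*(-4) = -16*289*(-4) = -4624*(-4) = 18496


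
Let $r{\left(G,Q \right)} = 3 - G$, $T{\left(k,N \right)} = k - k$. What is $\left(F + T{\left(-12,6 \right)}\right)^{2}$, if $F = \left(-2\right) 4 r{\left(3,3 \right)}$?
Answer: $0$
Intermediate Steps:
$T{\left(k,N \right)} = 0$
$F = 0$ ($F = \left(-2\right) 4 \left(3 - 3\right) = - 8 \left(3 - 3\right) = \left(-8\right) 0 = 0$)
$\left(F + T{\left(-12,6 \right)}\right)^{2} = \left(0 + 0\right)^{2} = 0^{2} = 0$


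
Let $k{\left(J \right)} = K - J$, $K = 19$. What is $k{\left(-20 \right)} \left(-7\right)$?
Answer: $-273$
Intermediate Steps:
$k{\left(J \right)} = 19 - J$
$k{\left(-20 \right)} \left(-7\right) = \left(19 - -20\right) \left(-7\right) = \left(19 + 20\right) \left(-7\right) = 39 \left(-7\right) = -273$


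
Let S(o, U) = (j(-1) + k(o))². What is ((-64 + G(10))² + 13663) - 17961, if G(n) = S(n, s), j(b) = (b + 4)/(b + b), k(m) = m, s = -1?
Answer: -67679/16 ≈ -4229.9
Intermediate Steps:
j(b) = (4 + b)/(2*b) (j(b) = (4 + b)/((2*b)) = (4 + b)*(1/(2*b)) = (4 + b)/(2*b))
S(o, U) = (-3/2 + o)² (S(o, U) = ((½)*(4 - 1)/(-1) + o)² = ((½)*(-1)*3 + o)² = (-3/2 + o)²)
G(n) = (-3 + 2*n)²/4
((-64 + G(10))² + 13663) - 17961 = ((-64 + (-3 + 2*10)²/4)² + 13663) - 17961 = ((-64 + (-3 + 20)²/4)² + 13663) - 17961 = ((-64 + (¼)*17²)² + 13663) - 17961 = ((-64 + (¼)*289)² + 13663) - 17961 = ((-64 + 289/4)² + 13663) - 17961 = ((33/4)² + 13663) - 17961 = (1089/16 + 13663) - 17961 = 219697/16 - 17961 = -67679/16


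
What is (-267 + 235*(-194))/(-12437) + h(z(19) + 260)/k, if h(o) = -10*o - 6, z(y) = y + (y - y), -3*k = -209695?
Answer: 9511662059/2607976715 ≈ 3.6471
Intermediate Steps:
k = 209695/3 (k = -⅓*(-209695) = 209695/3 ≈ 69898.)
z(y) = y (z(y) = y + 0 = y)
h(o) = -6 - 10*o
(-267 + 235*(-194))/(-12437) + h(z(19) + 260)/k = (-267 + 235*(-194))/(-12437) + (-6 - 10*(19 + 260))/(209695/3) = (-267 - 45590)*(-1/12437) + (-6 - 10*279)*(3/209695) = -45857*(-1/12437) + (-6 - 2790)*(3/209695) = 45857/12437 - 2796*3/209695 = 45857/12437 - 8388/209695 = 9511662059/2607976715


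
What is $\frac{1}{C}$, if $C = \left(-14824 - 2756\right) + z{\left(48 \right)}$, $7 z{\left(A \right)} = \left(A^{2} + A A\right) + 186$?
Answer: $- \frac{7}{118266} \approx -5.9189 \cdot 10^{-5}$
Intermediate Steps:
$z{\left(A \right)} = \frac{186}{7} + \frac{2 A^{2}}{7}$ ($z{\left(A \right)} = \frac{\left(A^{2} + A A\right) + 186}{7} = \frac{\left(A^{2} + A^{2}\right) + 186}{7} = \frac{2 A^{2} + 186}{7} = \frac{186 + 2 A^{2}}{7} = \frac{186}{7} + \frac{2 A^{2}}{7}$)
$C = - \frac{118266}{7}$ ($C = \left(-14824 - 2756\right) + \left(\frac{186}{7} + \frac{2 \cdot 48^{2}}{7}\right) = \left(-14824 - 2756\right) + \left(\frac{186}{7} + \frac{2}{7} \cdot 2304\right) = -17580 + \left(\frac{186}{7} + \frac{4608}{7}\right) = -17580 + \frac{4794}{7} = - \frac{118266}{7} \approx -16895.0$)
$\frac{1}{C} = \frac{1}{- \frac{118266}{7}} = - \frac{7}{118266}$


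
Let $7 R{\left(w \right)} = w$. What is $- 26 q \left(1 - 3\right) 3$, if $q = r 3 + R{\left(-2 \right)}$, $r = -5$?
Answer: $- \frac{16692}{7} \approx -2384.6$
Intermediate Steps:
$R{\left(w \right)} = \frac{w}{7}$
$q = - \frac{107}{7}$ ($q = \left(-5\right) 3 + \frac{1}{7} \left(-2\right) = -15 - \frac{2}{7} = - \frac{107}{7} \approx -15.286$)
$- 26 q \left(1 - 3\right) 3 = \left(-26\right) \left(- \frac{107}{7}\right) \left(1 - 3\right) 3 = \frac{2782 \left(\left(-2\right) 3\right)}{7} = \frac{2782}{7} \left(-6\right) = - \frac{16692}{7}$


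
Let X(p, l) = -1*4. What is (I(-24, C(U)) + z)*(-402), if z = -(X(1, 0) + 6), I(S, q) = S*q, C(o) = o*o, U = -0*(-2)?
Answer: 804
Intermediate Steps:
U = 0 (U = -1*0 = 0)
X(p, l) = -4
C(o) = o²
z = -2 (z = -(-4 + 6) = -1*2 = -2)
(I(-24, C(U)) + z)*(-402) = (-24*0² - 2)*(-402) = (-24*0 - 2)*(-402) = (0 - 2)*(-402) = -2*(-402) = 804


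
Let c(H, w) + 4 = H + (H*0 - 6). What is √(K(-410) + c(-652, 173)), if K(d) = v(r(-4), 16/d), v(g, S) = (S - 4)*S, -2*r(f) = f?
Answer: I*√27813926/205 ≈ 25.726*I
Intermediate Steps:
r(f) = -f/2
c(H, w) = -10 + H (c(H, w) = -4 + (H + (H*0 - 6)) = -4 + (H + (0 - 6)) = -4 + (H - 6) = -4 + (-6 + H) = -10 + H)
v(g, S) = S*(-4 + S) (v(g, S) = (-4 + S)*S = S*(-4 + S))
K(d) = 16*(-4 + 16/d)/d (K(d) = (16/d)*(-4 + 16/d) = 16*(-4 + 16/d)/d)
√(K(-410) + c(-652, 173)) = √(64*(4 - 1*(-410))/(-410)² + (-10 - 652)) = √(64*(1/168100)*(4 + 410) - 662) = √(64*(1/168100)*414 - 662) = √(6624/42025 - 662) = √(-27813926/42025) = I*√27813926/205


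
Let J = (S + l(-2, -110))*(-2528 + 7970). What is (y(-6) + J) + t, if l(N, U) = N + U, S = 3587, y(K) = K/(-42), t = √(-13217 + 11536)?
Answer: 132376651/7 + 41*I ≈ 1.8911e+7 + 41.0*I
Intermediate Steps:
t = 41*I (t = √(-1681) = 41*I ≈ 41.0*I)
y(K) = -K/42 (y(K) = K*(-1/42) = -K/42)
J = 18910950 (J = (3587 + (-2 - 110))*(-2528 + 7970) = (3587 - 112)*5442 = 3475*5442 = 18910950)
(y(-6) + J) + t = (-1/42*(-6) + 18910950) + 41*I = (⅐ + 18910950) + 41*I = 132376651/7 + 41*I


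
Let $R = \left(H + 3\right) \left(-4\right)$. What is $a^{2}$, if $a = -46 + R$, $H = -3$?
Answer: $2116$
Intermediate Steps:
$R = 0$ ($R = \left(-3 + 3\right) \left(-4\right) = 0 \left(-4\right) = 0$)
$a = -46$ ($a = -46 + 0 = -46$)
$a^{2} = \left(-46\right)^{2} = 2116$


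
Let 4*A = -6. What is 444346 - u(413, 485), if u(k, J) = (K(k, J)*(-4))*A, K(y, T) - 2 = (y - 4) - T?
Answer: 444790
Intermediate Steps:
A = -3/2 (A = (1/4)*(-6) = -3/2 ≈ -1.5000)
K(y, T) = -2 + y - T (K(y, T) = 2 + ((y - 4) - T) = 2 + ((-4 + y) - T) = 2 + (-4 + y - T) = -2 + y - T)
u(k, J) = -12 - 6*J + 6*k (u(k, J) = ((-2 + k - J)*(-4))*(-3/2) = (8 - 4*k + 4*J)*(-3/2) = -12 - 6*J + 6*k)
444346 - u(413, 485) = 444346 - (-12 - 6*485 + 6*413) = 444346 - (-12 - 2910 + 2478) = 444346 - 1*(-444) = 444346 + 444 = 444790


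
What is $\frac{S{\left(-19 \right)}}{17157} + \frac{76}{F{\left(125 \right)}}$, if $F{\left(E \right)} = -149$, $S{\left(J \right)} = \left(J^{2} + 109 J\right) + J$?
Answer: $- \frac{11741}{19221} \approx -0.61084$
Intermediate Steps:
$S{\left(J \right)} = J^{2} + 110 J$
$\frac{S{\left(-19 \right)}}{17157} + \frac{76}{F{\left(125 \right)}} = \frac{\left(-19\right) \left(110 - 19\right)}{17157} + \frac{76}{-149} = \left(-19\right) 91 \cdot \frac{1}{17157} + 76 \left(- \frac{1}{149}\right) = \left(-1729\right) \frac{1}{17157} - \frac{76}{149} = - \frac{13}{129} - \frac{76}{149} = - \frac{11741}{19221}$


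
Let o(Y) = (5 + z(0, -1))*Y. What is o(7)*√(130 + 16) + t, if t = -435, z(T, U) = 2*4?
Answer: -435 + 91*√146 ≈ 664.56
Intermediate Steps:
z(T, U) = 8
o(Y) = 13*Y (o(Y) = (5 + 8)*Y = 13*Y)
o(7)*√(130 + 16) + t = (13*7)*√(130 + 16) - 435 = 91*√146 - 435 = -435 + 91*√146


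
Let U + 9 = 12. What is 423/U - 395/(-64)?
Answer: 9419/64 ≈ 147.17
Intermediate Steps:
U = 3 (U = -9 + 12 = 3)
423/U - 395/(-64) = 423/3 - 395/(-64) = 423*(⅓) - 395*(-1/64) = 141 + 395/64 = 9419/64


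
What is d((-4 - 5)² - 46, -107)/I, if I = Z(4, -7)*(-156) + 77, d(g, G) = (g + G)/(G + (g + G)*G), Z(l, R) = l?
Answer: 72/4155559 ≈ 1.7326e-5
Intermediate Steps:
d(g, G) = (G + g)/(G + G*(G + g)) (d(g, G) = (G + g)/(G + (G + g)*G) = (G + g)/(G + G*(G + g)))
I = -547 (I = 4*(-156) + 77 = -624 + 77 = -547)
d((-4 - 5)² - 46, -107)/I = ((-107 + ((-4 - 5)² - 46))/((-107)*(1 - 107 + ((-4 - 5)² - 46))))/(-547) = -(-107 + ((-9)² - 46))/(107*(1 - 107 + ((-9)² - 46)))*(-1/547) = -(-107 + (81 - 46))/(107*(1 - 107 + (81 - 46)))*(-1/547) = -(-107 + 35)/(107*(1 - 107 + 35))*(-1/547) = -1/107*(-72)/(-71)*(-1/547) = -1/107*(-1/71)*(-72)*(-1/547) = -72/7597*(-1/547) = 72/4155559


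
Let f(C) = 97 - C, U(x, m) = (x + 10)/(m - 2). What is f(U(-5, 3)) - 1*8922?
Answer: -8830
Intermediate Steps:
U(x, m) = (10 + x)/(-2 + m)
f(U(-5, 3)) - 1*8922 = (97 - (10 - 5)/(-2 + 3)) - 1*8922 = (97 - 5/1) - 8922 = (97 - 5) - 8922 = 92 - 8922 = -8830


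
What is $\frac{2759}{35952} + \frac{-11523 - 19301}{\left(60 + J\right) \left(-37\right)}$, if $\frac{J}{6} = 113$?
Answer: $\frac{197253617}{163617552} \approx 1.2056$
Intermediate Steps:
$J = 678$ ($J = 6 \cdot 113 = 678$)
$\frac{2759}{35952} + \frac{-11523 - 19301}{\left(60 + J\right) \left(-37\right)} = \frac{2759}{35952} + \frac{-11523 - 19301}{\left(60 + 678\right) \left(-37\right)} = 2759 \cdot \frac{1}{35952} + \frac{-11523 - 19301}{738 \left(-37\right)} = \frac{2759}{35952} - \frac{30824}{-27306} = \frac{2759}{35952} - - \frac{15412}{13653} = \frac{2759}{35952} + \frac{15412}{13653} = \frac{197253617}{163617552}$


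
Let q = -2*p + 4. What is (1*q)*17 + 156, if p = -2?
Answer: 292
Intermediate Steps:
q = 8 (q = -2*(-2) + 4 = 4 + 4 = 8)
(1*q)*17 + 156 = (1*8)*17 + 156 = 8*17 + 156 = 136 + 156 = 292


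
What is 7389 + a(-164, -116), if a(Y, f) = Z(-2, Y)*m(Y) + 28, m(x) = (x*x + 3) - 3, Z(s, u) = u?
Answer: -4403527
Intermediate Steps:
m(x) = x**2 (m(x) = (x**2 + 3) - 3 = (3 + x**2) - 3 = x**2)
a(Y, f) = 28 + Y**3 (a(Y, f) = Y*Y**2 + 28 = Y**3 + 28 = 28 + Y**3)
7389 + a(-164, -116) = 7389 + (28 + (-164)**3) = 7389 + (28 - 4410944) = 7389 - 4410916 = -4403527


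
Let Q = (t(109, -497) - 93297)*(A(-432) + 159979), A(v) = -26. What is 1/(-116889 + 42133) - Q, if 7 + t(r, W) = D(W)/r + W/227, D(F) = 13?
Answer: 27605822976170439249/1849687708 ≈ 1.4925e+10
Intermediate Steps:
t(r, W) = -7 + 13/r + W/227 (t(r, W) = -7 + (13/r + W/227) = -7 + 13/r + W/227)
Q = -369279027451582/24743 (Q = ((-7 + 13/109 + (1/227)*(-497)) - 93297)*(-26 + 159979) = ((-7 + 13*(1/109) - 497/227) - 93297)*159953 = ((-7 + 13/109 - 497/227) - 93297)*159953 = (-224423/24743 - 93297)*159953 = -2308672094/24743*159953 = -369279027451582/24743 ≈ -1.4925e+10)
1/(-116889 + 42133) - Q = 1/(-116889 + 42133) - 1*(-369279027451582/24743) = 1/(-74756) + 369279027451582/24743 = -1/74756 + 369279027451582/24743 = 27605822976170439249/1849687708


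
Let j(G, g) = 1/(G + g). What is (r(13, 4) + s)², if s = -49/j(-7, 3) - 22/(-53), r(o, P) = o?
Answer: 123187801/2809 ≈ 43855.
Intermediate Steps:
s = 10410/53 (s = -49/(1/(-7 + 3)) - 22/(-53) = -49/(1/(-4)) - 22*(-1/53) = -49/(-¼) + 22/53 = -49*(-4) + 22/53 = 196 + 22/53 = 10410/53 ≈ 196.42)
(r(13, 4) + s)² = (13 + 10410/53)² = (11099/53)² = 123187801/2809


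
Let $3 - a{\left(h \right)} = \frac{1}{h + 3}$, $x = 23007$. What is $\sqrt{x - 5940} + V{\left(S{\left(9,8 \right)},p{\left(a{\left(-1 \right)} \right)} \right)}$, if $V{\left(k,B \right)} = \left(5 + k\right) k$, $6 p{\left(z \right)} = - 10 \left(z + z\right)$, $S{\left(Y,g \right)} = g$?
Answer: $104 + \sqrt{17067} \approx 234.64$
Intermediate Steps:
$a{\left(h \right)} = 3 - \frac{1}{3 + h}$ ($a{\left(h \right)} = 3 - \frac{1}{h + 3} = 3 - \frac{1}{3 + h}$)
$p{\left(z \right)} = - \frac{10 z}{3}$ ($p{\left(z \right)} = \frac{\left(-10\right) \left(z + z\right)}{6} = \frac{\left(-10\right) 2 z}{6} = \frac{\left(-20\right) z}{6} = - \frac{10 z}{3}$)
$V{\left(k,B \right)} = k \left(5 + k\right)$
$\sqrt{x - 5940} + V{\left(S{\left(9,8 \right)},p{\left(a{\left(-1 \right)} \right)} \right)} = \sqrt{23007 - 5940} + 8 \left(5 + 8\right) = \sqrt{17067} + 8 \cdot 13 = \sqrt{17067} + 104 = 104 + \sqrt{17067}$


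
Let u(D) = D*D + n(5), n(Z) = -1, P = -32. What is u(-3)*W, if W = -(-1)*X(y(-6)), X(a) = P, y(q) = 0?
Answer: -256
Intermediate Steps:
u(D) = -1 + D² (u(D) = D*D - 1 = D² - 1 = -1 + D²)
X(a) = -32
W = -32 (W = -(-1)*(-32) = -1*32 = -32)
u(-3)*W = (-1 + (-3)²)*(-32) = (-1 + 9)*(-32) = 8*(-32) = -256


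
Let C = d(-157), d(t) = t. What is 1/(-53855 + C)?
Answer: -1/54012 ≈ -1.8514e-5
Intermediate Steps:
C = -157
1/(-53855 + C) = 1/(-53855 - 157) = 1/(-54012) = -1/54012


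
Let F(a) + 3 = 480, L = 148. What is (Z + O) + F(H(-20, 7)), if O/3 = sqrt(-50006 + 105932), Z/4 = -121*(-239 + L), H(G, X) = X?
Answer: 44521 + 9*sqrt(6214) ≈ 45230.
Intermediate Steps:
F(a) = 477 (F(a) = -3 + 480 = 477)
Z = 44044 (Z = 4*(-121*(-239 + 148)) = 4*(-121*(-91)) = 4*11011 = 44044)
O = 9*sqrt(6214) (O = 3*sqrt(-50006 + 105932) = 3*sqrt(55926) = 3*(3*sqrt(6214)) = 9*sqrt(6214) ≈ 709.46)
(Z + O) + F(H(-20, 7)) = (44044 + 9*sqrt(6214)) + 477 = 44521 + 9*sqrt(6214)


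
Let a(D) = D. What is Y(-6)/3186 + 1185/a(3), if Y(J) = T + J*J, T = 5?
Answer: 1258511/3186 ≈ 395.01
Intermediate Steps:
Y(J) = 5 + J² (Y(J) = 5 + J*J = 5 + J²)
Y(-6)/3186 + 1185/a(3) = (5 + (-6)²)/3186 + 1185/3 = (5 + 36)*(1/3186) + 1185*(⅓) = 41*(1/3186) + 395 = 41/3186 + 395 = 1258511/3186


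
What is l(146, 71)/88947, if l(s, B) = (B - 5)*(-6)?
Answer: -44/9883 ≈ -0.0044521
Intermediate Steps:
l(s, B) = 30 - 6*B (l(s, B) = (-5 + B)*(-6) = 30 - 6*B)
l(146, 71)/88947 = (30 - 6*71)/88947 = (30 - 426)*(1/88947) = -396*1/88947 = -44/9883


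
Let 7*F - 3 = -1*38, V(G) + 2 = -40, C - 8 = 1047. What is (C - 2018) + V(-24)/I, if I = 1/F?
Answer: -753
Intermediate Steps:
C = 1055 (C = 8 + 1047 = 1055)
V(G) = -42 (V(G) = -2 - 40 = -42)
F = -5 (F = 3/7 + (-1*38)/7 = 3/7 + (1/7)*(-38) = 3/7 - 38/7 = -5)
I = -1/5 (I = 1/(-5) = -1/5 ≈ -0.20000)
(C - 2018) + V(-24)/I = (1055 - 2018) - 42/(-1/5) = -963 - 42*(-5) = -963 + 210 = -753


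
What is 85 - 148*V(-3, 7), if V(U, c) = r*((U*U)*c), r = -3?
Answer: 28057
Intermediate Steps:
V(U, c) = -3*c*U**2 (V(U, c) = -3*U*U*c = -3*U**2*c = -3*c*U**2)
85 - 148*V(-3, 7) = 85 - (-444)*7*(-3)**2 = 85 - (-444)*7*9 = 85 - 148*(-189) = 85 + 27972 = 28057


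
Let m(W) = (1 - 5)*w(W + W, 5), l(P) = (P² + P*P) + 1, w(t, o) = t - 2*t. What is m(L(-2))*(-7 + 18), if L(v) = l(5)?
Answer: 4488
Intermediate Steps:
w(t, o) = -t
l(P) = 1 + 2*P² (l(P) = (P² + P²) + 1 = 2*P² + 1 = 1 + 2*P²)
L(v) = 51 (L(v) = 1 + 2*5² = 1 + 2*25 = 1 + 50 = 51)
m(W) = 8*W (m(W) = (1 - 5)*(-(W + W)) = -(-4)*2*W = -(-8)*W = 8*W)
m(L(-2))*(-7 + 18) = (8*51)*(-7 + 18) = 408*11 = 4488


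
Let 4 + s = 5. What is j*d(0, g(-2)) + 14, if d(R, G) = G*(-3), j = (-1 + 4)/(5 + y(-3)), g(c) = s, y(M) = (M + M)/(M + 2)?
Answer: 145/11 ≈ 13.182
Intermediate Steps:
y(M) = 2*M/(2 + M) (y(M) = (2*M)/(2 + M) = 2*M/(2 + M))
s = 1 (s = -4 + 5 = 1)
g(c) = 1
j = 3/11 (j = (-1 + 4)/(5 + 2*(-3)/(2 - 3)) = 3/(5 + 2*(-3)/(-1)) = 3/(5 + 2*(-3)*(-1)) = 3/(5 + 6) = 3/11 ≈ 0.27273)
d(R, G) = -3*G
j*d(0, g(-2)) + 14 = 3*(-3*1)/11 + 14 = (3/11)*(-3) + 14 = -9/11 + 14 = 145/11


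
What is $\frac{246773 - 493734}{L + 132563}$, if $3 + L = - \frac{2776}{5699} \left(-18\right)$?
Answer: $- \frac{1407430739}{755509408} \approx -1.8629$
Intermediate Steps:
$L = \frac{32871}{5699}$ ($L = -3 + - \frac{2776}{5699} \left(-18\right) = -3 + \left(-2776\right) \frac{1}{5699} \left(-18\right) = -3 - - \frac{49968}{5699} = -3 + \frac{49968}{5699} = \frac{32871}{5699} \approx 5.7679$)
$\frac{246773 - 493734}{L + 132563} = \frac{246773 - 493734}{\frac{32871}{5699} + 132563} = - \frac{246961}{\frac{755509408}{5699}} = \left(-246961\right) \frac{5699}{755509408} = - \frac{1407430739}{755509408}$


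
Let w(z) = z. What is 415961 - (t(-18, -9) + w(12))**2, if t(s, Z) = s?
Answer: 415925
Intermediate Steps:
415961 - (t(-18, -9) + w(12))**2 = 415961 - (-18 + 12)**2 = 415961 - 1*(-6)**2 = 415961 - 1*36 = 415961 - 36 = 415925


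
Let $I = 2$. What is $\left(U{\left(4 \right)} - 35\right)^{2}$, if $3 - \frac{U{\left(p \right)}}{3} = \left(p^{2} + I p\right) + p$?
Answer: $12100$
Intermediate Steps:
$U{\left(p \right)} = 9 - 9 p - 3 p^{2}$ ($U{\left(p \right)} = 9 - 3 \left(\left(p^{2} + 2 p\right) + p\right) = 9 - 3 \left(p^{2} + 3 p\right) = 9 - \left(3 p^{2} + 9 p\right) = 9 - 9 p - 3 p^{2}$)
$\left(U{\left(4 \right)} - 35\right)^{2} = \left(\left(9 - 36 - 3 \cdot 4^{2}\right) - 35\right)^{2} = \left(\left(9 - 36 - 48\right) - 35\right)^{2} = \left(-75 - 35\right)^{2} = \left(-110\right)^{2} = 12100$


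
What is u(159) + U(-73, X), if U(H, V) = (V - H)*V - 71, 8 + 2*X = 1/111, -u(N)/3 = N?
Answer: -40595585/49284 ≈ -823.71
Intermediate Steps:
u(N) = -3*N
X = -887/222 (X = -4 + (½)/111 = -4 + (½)*(1/111) = -4 + 1/222 = -887/222 ≈ -3.9955)
U(H, V) = -71 + V*(V - H) (U(H, V) = V*(V - H) - 71 = -71 + V*(V - H))
u(159) + U(-73, X) = -3*159 + (-71 + (-887/222)² - 1*(-73)*(-887/222)) = -477 + (-71 + 786769/49284 - 64751/222) = -477 - 17087117/49284 = -40595585/49284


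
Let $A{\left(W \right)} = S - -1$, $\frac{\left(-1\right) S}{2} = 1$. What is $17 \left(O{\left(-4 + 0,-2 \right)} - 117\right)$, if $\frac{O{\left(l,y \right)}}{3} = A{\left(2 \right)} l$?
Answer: $-1785$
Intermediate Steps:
$S = -2$ ($S = \left(-2\right) 1 = -2$)
$A{\left(W \right)} = -1$ ($A{\left(W \right)} = -2 - -1 = -2 + 1 = -1$)
$O{\left(l,y \right)} = - 3 l$ ($O{\left(l,y \right)} = 3 \left(- l\right) = - 3 l$)
$17 \left(O{\left(-4 + 0,-2 \right)} - 117\right) = 17 \left(- 3 \left(-4 + 0\right) - 117\right) = 17 \left(\left(-3\right) \left(-4\right) - 117\right) = 17 \left(12 - 117\right) = 17 \left(-105\right) = -1785$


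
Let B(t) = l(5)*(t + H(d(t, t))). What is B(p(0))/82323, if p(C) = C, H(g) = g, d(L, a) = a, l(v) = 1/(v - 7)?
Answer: 0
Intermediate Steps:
l(v) = 1/(-7 + v)
B(t) = -t (B(t) = (t + t)/(-7 + 5) = (2*t)/(-2) = -t)
B(p(0))/82323 = -1*0/82323 = 0*(1/82323) = 0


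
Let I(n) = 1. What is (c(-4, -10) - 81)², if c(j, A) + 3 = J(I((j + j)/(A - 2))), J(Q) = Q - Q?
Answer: 7056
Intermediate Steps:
J(Q) = 0
c(j, A) = -3 (c(j, A) = -3 + 0 = -3)
(c(-4, -10) - 81)² = (-3 - 81)² = (-84)² = 7056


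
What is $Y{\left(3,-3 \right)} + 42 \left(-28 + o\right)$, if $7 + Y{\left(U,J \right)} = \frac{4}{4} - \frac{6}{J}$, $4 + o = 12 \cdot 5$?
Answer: $1172$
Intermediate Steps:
$o = 56$ ($o = -4 + 12 \cdot 5 = -4 + 60 = 56$)
$Y{\left(U,J \right)} = -6 - \frac{6}{J}$ ($Y{\left(U,J \right)} = -7 + \left(\frac{4}{4} - \frac{6}{J}\right) = -7 + \left(4 \cdot \frac{1}{4} - \frac{6}{J}\right) = -7 + \left(1 - \frac{6}{J}\right) = -6 - \frac{6}{J}$)
$Y{\left(3,-3 \right)} + 42 \left(-28 + o\right) = \left(-6 - \frac{6}{-3}\right) + 42 \left(-28 + 56\right) = \left(-6 - -2\right) + 42 \cdot 28 = \left(-6 + 2\right) + 1176 = -4 + 1176 = 1172$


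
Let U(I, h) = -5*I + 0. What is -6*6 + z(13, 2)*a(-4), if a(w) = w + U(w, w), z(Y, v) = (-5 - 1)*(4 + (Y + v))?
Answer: -1860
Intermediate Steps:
z(Y, v) = -24 - 6*Y - 6*v (z(Y, v) = -6*(4 + Y + v) = -24 - 6*Y - 6*v)
U(I, h) = -5*I
a(w) = -4*w (a(w) = w - 5*w = -4*w)
-6*6 + z(13, 2)*a(-4) = -6*6 + (-24 - 6*13 - 6*2)*(-4*(-4)) = -36 + (-24 - 78 - 12)*16 = -36 - 114*16 = -36 - 1824 = -1860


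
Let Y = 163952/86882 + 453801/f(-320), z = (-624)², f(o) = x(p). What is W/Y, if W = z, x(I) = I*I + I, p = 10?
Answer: 1860637109760/19722586601 ≈ 94.340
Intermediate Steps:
x(I) = I + I² (x(I) = I² + I = I + I²)
f(o) = 110 (f(o) = 10*(1 + 10) = 10*11 = 110)
z = 389376
W = 389376
Y = 19722586601/4778510 (Y = 163952/86882 + 453801/110 = 163952*(1/86882) + 453801*(1/110) = 81976/43441 + 453801/110 = 19722586601/4778510 ≈ 4127.4)
W/Y = 389376/(19722586601/4778510) = 389376*(4778510/19722586601) = 1860637109760/19722586601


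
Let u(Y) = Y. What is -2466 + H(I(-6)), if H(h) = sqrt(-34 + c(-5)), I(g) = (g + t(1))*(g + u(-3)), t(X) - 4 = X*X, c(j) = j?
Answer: -2466 + I*sqrt(39) ≈ -2466.0 + 6.245*I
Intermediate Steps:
t(X) = 4 + X**2 (t(X) = 4 + X*X = 4 + X**2)
I(g) = (-3 + g)*(5 + g) (I(g) = (g + (4 + 1**2))*(g - 3) = (g + (4 + 1))*(-3 + g) = (g + 5)*(-3 + g) = (5 + g)*(-3 + g) = (-3 + g)*(5 + g))
H(h) = I*sqrt(39) (H(h) = sqrt(-34 - 5) = sqrt(-39) = I*sqrt(39))
-2466 + H(I(-6)) = -2466 + I*sqrt(39)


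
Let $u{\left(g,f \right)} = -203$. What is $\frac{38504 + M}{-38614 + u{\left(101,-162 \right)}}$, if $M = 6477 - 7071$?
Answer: $- \frac{37910}{38817} \approx -0.97663$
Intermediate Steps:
$M = -594$
$\frac{38504 + M}{-38614 + u{\left(101,-162 \right)}} = \frac{38504 - 594}{-38614 - 203} = \frac{37910}{-38817} = 37910 \left(- \frac{1}{38817}\right) = - \frac{37910}{38817}$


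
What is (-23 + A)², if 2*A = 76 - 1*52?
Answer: 121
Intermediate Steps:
A = 12 (A = (76 - 1*52)/2 = (76 - 52)/2 = (½)*24 = 12)
(-23 + A)² = (-23 + 12)² = (-11)² = 121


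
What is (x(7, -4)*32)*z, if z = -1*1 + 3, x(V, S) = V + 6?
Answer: 832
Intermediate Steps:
x(V, S) = 6 + V
z = 2 (z = -1 + 3 = 2)
(x(7, -4)*32)*z = ((6 + 7)*32)*2 = (13*32)*2 = 416*2 = 832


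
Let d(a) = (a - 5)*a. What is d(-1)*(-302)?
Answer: -1812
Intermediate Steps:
d(a) = a*(-5 + a) (d(a) = (-5 + a)*a = a*(-5 + a))
d(-1)*(-302) = -(-5 - 1)*(-302) = -1*(-6)*(-302) = 6*(-302) = -1812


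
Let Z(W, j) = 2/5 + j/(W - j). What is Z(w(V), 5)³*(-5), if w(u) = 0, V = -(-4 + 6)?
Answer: 27/25 ≈ 1.0800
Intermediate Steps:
V = -2 (V = -1*2 = -2)
Z(W, j) = ⅖ + j/(W - j) (Z(W, j) = 2*(⅕) + j/(W - j) = ⅖ + j/(W - j))
Z(w(V), 5)³*(-5) = ((2*0 + 3*5)/(5*(0 - 1*5)))³*(-5) = ((0 + 15)/(5*(0 - 5)))³*(-5) = ((⅕)*15/(-5))³*(-5) = ((⅕)*(-⅕)*15)³*(-5) = (-⅗)³*(-5) = -27/125*(-5) = 27/25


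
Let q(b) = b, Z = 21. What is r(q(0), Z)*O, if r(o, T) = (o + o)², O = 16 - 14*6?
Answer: 0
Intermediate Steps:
O = -68 (O = 16 - 84 = -68)
r(o, T) = 4*o² (r(o, T) = (2*o)² = 4*o²)
r(q(0), Z)*O = (4*0²)*(-68) = (4*0)*(-68) = 0*(-68) = 0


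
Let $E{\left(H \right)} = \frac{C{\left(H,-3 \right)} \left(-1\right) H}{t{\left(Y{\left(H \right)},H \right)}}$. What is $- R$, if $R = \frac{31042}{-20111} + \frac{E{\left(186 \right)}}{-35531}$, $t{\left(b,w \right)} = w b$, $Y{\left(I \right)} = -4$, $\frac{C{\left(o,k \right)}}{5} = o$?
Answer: $\frac{130309307}{84066346} \approx 1.5501$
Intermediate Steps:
$C{\left(o,k \right)} = 5 o$
$t{\left(b,w \right)} = b w$
$E{\left(H \right)} = \frac{5 H}{4}$ ($E{\left(H \right)} = \frac{5 H \left(-1\right) H}{\left(-4\right) H} = - 5 H H \left(- \frac{1}{4 H}\right) = - 5 H^{2} \left(- \frac{1}{4 H}\right) = \frac{5 H}{4}$)
$R = - \frac{130309307}{84066346}$ ($R = \frac{31042}{-20111} + \frac{\frac{5}{4} \cdot 186}{-35531} = 31042 \left(- \frac{1}{20111}\right) + \frac{465}{2} \left(- \frac{1}{35531}\right) = - \frac{1826}{1183} - \frac{465}{71062} = - \frac{130309307}{84066346} \approx -1.5501$)
$- R = \left(-1\right) \left(- \frac{130309307}{84066346}\right) = \frac{130309307}{84066346}$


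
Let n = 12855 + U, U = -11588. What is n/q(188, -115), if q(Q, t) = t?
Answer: -1267/115 ≈ -11.017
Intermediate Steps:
n = 1267 (n = 12855 - 11588 = 1267)
n/q(188, -115) = 1267/(-115) = 1267*(-1/115) = -1267/115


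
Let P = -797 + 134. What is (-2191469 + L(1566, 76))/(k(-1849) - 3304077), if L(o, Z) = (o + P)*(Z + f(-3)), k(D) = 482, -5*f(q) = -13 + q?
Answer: 10599757/16517975 ≈ 0.64171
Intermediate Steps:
f(q) = 13/5 - q/5 (f(q) = -(-13 + q)/5 = 13/5 - q/5)
P = -663
L(o, Z) = (-663 + o)*(16/5 + Z) (L(o, Z) = (o - 663)*(Z + (13/5 - ⅕*(-3))) = (-663 + o)*(Z + (13/5 + ⅗)) = (-663 + o)*(Z + 16/5) = (-663 + o)*(16/5 + Z))
(-2191469 + L(1566, 76))/(k(-1849) - 3304077) = (-2191469 + (-10608/5 - 663*76 + (16/5)*1566 + 76*1566))/(482 - 3304077) = (-2191469 + (-10608/5 - 50388 + 25056/5 + 119016))/(-3303595) = (-2191469 + 357588/5)*(-1/3303595) = -10599757/5*(-1/3303595) = 10599757/16517975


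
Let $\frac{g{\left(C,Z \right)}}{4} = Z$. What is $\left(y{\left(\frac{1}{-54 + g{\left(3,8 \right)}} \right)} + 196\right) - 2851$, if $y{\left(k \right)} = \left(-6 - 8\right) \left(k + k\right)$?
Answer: $- \frac{29191}{11} \approx -2653.7$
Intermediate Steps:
$g{\left(C,Z \right)} = 4 Z$
$y{\left(k \right)} = - 28 k$ ($y{\left(k \right)} = - 14 \cdot 2 k = - 28 k$)
$\left(y{\left(\frac{1}{-54 + g{\left(3,8 \right)}} \right)} + 196\right) - 2851 = \left(- \frac{28}{-54 + 4 \cdot 8} + 196\right) - 2851 = \left(- \frac{28}{-54 + 32} + 196\right) - 2851 = \left(- \frac{28}{-22} + 196\right) - 2851 = \left(\left(-28\right) \left(- \frac{1}{22}\right) + 196\right) - 2851 = \left(\frac{14}{11} + 196\right) - 2851 = \frac{2170}{11} - 2851 = - \frac{29191}{11}$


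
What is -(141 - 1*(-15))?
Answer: -156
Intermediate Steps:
-(141 - 1*(-15)) = -(141 + 15) = -1*156 = -156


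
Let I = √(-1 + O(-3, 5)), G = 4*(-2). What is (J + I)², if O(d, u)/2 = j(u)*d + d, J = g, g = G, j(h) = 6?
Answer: (8 - I*√43)² ≈ 21.0 - 104.92*I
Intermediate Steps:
G = -8
g = -8
J = -8
O(d, u) = 14*d (O(d, u) = 2*(6*d + d) = 2*(7*d) = 14*d)
I = I*√43 (I = √(-1 + 14*(-3)) = √(-1 - 42) = √(-43) = I*√43 ≈ 6.5574*I)
(J + I)² = (-8 + I*√43)²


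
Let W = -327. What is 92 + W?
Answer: -235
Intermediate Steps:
92 + W = 92 - 327 = -235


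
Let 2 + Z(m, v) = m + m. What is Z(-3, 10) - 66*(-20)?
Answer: 1312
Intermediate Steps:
Z(m, v) = -2 + 2*m (Z(m, v) = -2 + (m + m) = -2 + 2*m)
Z(-3, 10) - 66*(-20) = (-2 + 2*(-3)) - 66*(-20) = (-2 - 6) + 1320 = -8 + 1320 = 1312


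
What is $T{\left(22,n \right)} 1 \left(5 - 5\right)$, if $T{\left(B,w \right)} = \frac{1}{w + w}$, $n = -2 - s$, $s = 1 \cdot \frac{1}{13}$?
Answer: $0$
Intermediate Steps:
$s = \frac{1}{13}$ ($s = 1 \cdot \frac{1}{13} = \frac{1}{13} \approx 0.076923$)
$n = - \frac{27}{13}$ ($n = -2 - \frac{1}{13} = - \frac{27}{13} \approx -2.0769$)
$T{\left(B,w \right)} = \frac{1}{2 w}$
$T{\left(22,n \right)} 1 \left(5 - 5\right) = \frac{1}{2 \left(- \frac{27}{13}\right)} 1 \left(5 - 5\right) = \frac{1}{2} \left(- \frac{13}{27}\right) 1 \cdot 0 = \left(- \frac{13}{54}\right) 0 = 0$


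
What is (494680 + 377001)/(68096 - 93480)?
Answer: -871681/25384 ≈ -34.340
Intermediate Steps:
(494680 + 377001)/(68096 - 93480) = 871681/(-25384) = 871681*(-1/25384) = -871681/25384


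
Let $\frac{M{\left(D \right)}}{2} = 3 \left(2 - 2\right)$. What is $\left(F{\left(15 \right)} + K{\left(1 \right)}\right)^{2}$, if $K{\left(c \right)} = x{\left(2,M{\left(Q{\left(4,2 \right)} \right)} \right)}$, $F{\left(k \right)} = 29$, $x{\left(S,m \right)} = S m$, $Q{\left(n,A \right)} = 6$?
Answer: $841$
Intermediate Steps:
$M{\left(D \right)} = 0$ ($M{\left(D \right)} = 2 \cdot 3 \left(2 - 2\right) = 2 \cdot 3 \cdot 0 = 2 \cdot 0 = 0$)
$K{\left(c \right)} = 0$ ($K{\left(c \right)} = 2 \cdot 0 = 0$)
$\left(F{\left(15 \right)} + K{\left(1 \right)}\right)^{2} = \left(29 + 0\right)^{2} = 29^{2} = 841$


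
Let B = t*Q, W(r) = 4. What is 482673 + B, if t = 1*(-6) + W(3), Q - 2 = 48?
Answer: 482573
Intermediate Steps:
Q = 50 (Q = 2 + 48 = 50)
t = -2 (t = 1*(-6) + 4 = -6 + 4 = -2)
B = -100 (B = -2*50 = -100)
482673 + B = 482673 - 100 = 482573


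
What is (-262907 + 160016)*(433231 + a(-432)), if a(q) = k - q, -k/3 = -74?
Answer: -44642861535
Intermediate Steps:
k = 222 (k = -3*(-74) = 222)
a(q) = 222 - q
(-262907 + 160016)*(433231 + a(-432)) = (-262907 + 160016)*(433231 + (222 - 1*(-432))) = -102891*(433231 + (222 + 432)) = -102891*(433231 + 654) = -102891*433885 = -44642861535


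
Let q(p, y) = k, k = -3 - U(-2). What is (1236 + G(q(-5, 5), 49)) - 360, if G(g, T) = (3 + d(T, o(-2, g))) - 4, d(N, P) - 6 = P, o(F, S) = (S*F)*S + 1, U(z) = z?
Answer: 880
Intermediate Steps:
o(F, S) = 1 + F*S**2 (o(F, S) = (F*S)*S + 1 = F*S**2 + 1 = 1 + F*S**2)
d(N, P) = 6 + P
k = -1 (k = -3 - 1*(-2) = -3 + 2 = -1)
q(p, y) = -1
G(g, T) = 6 - 2*g**2 (G(g, T) = (3 + (6 + (1 - 2*g**2))) - 4 = (3 + (7 - 2*g**2)) - 4 = (10 - 2*g**2) - 4 = 6 - 2*g**2)
(1236 + G(q(-5, 5), 49)) - 360 = (1236 + (6 - 2*(-1)**2)) - 360 = (1236 + (6 - 2*1)) - 360 = (1236 + (6 - 2)) - 360 = (1236 + 4) - 360 = 1240 - 360 = 880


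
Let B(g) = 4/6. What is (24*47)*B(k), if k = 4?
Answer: 752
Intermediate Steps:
B(g) = ⅔ (B(g) = 4*(⅙) = ⅔)
(24*47)*B(k) = (24*47)*(⅔) = 1128*(⅔) = 752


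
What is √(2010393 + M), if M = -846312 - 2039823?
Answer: I*√875742 ≈ 935.81*I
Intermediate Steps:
M = -2886135
√(2010393 + M) = √(2010393 - 2886135) = √(-875742) = I*√875742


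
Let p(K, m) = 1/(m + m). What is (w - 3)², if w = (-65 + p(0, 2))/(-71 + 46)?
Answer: 1681/10000 ≈ 0.16810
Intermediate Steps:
p(K, m) = 1/(2*m)
w = 259/100 (w = (-65 + (½)/2)/(-71 + 46) = (-65 + (½)*(½))/(-25) = (-65 + ¼)*(-1/25) = -259/4*(-1/25) = 259/100 ≈ 2.5900)
(w - 3)² = (259/100 - 3)² = (-41/100)² = 1681/10000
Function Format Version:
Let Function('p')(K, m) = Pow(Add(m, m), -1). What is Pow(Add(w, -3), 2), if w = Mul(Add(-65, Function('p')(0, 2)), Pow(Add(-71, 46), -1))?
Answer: Rational(1681, 10000) ≈ 0.16810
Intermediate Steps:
Function('p')(K, m) = Mul(Rational(1, 2), Pow(m, -1)) (Function('p')(K, m) = Pow(Mul(2, m), -1) = Mul(Rational(1, 2), Pow(m, -1)))
w = Rational(259, 100) (w = Mul(Add(-65, Mul(Rational(1, 2), Pow(2, -1))), Pow(Add(-71, 46), -1)) = Mul(Add(-65, Mul(Rational(1, 2), Rational(1, 2))), Pow(-25, -1)) = Mul(Add(-65, Rational(1, 4)), Rational(-1, 25)) = Mul(Rational(-259, 4), Rational(-1, 25)) = Rational(259, 100) ≈ 2.5900)
Pow(Add(w, -3), 2) = Pow(Add(Rational(259, 100), -3), 2) = Pow(Rational(-41, 100), 2) = Rational(1681, 10000)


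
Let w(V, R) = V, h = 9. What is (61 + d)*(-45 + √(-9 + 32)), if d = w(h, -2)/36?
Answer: -11025/4 + 245*√23/4 ≈ -2462.5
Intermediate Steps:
d = ¼ (d = 9/36 = 9*(1/36) = ¼ ≈ 0.25000)
(61 + d)*(-45 + √(-9 + 32)) = (61 + ¼)*(-45 + √(-9 + 32)) = 245*(-45 + √23)/4 = -11025/4 + 245*√23/4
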